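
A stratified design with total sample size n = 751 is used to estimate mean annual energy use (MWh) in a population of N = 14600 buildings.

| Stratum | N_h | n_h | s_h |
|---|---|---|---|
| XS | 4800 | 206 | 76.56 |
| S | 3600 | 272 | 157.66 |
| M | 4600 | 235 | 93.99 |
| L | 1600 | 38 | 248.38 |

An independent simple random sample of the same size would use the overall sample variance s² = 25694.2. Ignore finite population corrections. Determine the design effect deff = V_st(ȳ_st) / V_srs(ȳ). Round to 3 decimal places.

deff ≈ 0.931

V̂(ȳ_st) = Σ W_h² s_h²/n_h, with W_h = N_h/N and N = 14600:
  stratum XS: (4800/14600)²·76.56²/206 = 3.07548
  stratum S: (3600/14600)²·157.66²/272 = 5.55614
  stratum M: (4600/14600)²·93.99²/235 = 3.73169
  stratum L: (1600/14600)²·248.38²/38 = 19.4977
V_st = 31.861
V_srs = s²/n = 25694.2/751 = 34.2133
deff = V_st / V_srs = 31.861/34.2133 = 0.9312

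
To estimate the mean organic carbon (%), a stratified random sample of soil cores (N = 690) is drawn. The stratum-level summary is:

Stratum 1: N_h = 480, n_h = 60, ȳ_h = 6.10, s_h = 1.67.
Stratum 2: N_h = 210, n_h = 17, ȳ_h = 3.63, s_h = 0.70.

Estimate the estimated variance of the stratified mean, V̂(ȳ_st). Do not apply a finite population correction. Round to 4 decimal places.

V̂(ȳ_st) = Σ W_h² s_h²/n_h, with W_h = N_h/N and N = 690:
  stratum 1: (480/690)²·1.67²/60 = 0.022494
  stratum 2: (210/690)²·0.70²/17 = 0.00266985
V̂(ȳ_st) = 0.0251638

V̂(ȳ_st) ≈ 0.0252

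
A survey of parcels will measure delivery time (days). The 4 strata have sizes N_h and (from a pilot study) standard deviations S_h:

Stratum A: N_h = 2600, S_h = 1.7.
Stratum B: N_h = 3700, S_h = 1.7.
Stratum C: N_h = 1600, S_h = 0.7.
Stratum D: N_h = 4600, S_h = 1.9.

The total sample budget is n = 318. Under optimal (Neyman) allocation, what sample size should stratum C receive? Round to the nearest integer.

17

Neyman allocation: n_h = n · N_h S_h / Σ N_i S_i, with n = 318.
  stratum A: N_h·S_h = 2600·1.7 = 4420.00
  stratum B: N_h·S_h = 3700·1.7 = 6290.00
  stratum C: N_h·S_h = 1600·0.7 = 1120.00
  stratum D: N_h·S_h = 4600·1.9 = 8740.00
Σ N_h S_h = 20570.00
n for stratum C = 318·1120.00/20570.00 = 17.315 → 17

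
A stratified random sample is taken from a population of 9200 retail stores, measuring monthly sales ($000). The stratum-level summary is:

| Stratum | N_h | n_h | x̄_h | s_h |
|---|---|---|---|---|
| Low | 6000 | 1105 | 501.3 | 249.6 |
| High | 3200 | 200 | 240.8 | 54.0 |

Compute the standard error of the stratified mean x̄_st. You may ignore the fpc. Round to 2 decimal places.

SE(x̄_st) ≈ 5.07

V̂(x̄_st) = Σ W_h² s_h²/n_h, with W_h = N_h/N and N = 9200:
  stratum Low: (6000/9200)²·249.6²/1105 = 23.9803
  stratum High: (3200/9200)²·54.0²/200 = 1.76393
V̂(x̄_st) = 25.7442
SE(x̄_st) = √25.7442 = 5.07387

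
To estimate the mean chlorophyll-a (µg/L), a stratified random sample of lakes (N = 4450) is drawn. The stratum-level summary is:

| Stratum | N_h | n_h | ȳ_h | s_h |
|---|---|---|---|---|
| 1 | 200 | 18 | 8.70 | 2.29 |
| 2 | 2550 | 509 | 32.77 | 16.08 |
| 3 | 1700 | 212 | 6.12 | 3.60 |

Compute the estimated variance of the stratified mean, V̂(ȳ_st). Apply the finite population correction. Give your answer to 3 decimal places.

V̂(ȳ_st) = Σ W_h² (1 − n_h/N_h) s_h²/n_h, with W_h = N_h/N and N = 4450:
  stratum 1: (200/4450)²·(1 − 18/200)·2.29²/18 = 0.000535525
  stratum 2: (2550/4450)²·(1 − 509/2550)·16.08²/509 = 0.133511
  stratum 3: (1700/4450)²·(1 − 212/1700)·3.60²/212 = 0.0078091
V̂(ȳ_st) = 0.141856

V̂(ȳ_st) ≈ 0.142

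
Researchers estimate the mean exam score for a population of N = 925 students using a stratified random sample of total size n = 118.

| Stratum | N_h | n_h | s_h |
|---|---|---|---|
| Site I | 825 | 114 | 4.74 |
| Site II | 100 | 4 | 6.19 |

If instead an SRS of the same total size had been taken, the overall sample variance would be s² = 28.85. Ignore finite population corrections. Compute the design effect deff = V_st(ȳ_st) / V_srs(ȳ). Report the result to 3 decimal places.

deff ≈ 1.099

V̂(ȳ_st) = Σ W_h² s_h²/n_h, with W_h = N_h/N and N = 925:
  stratum Site I: (825/925)²·4.74²/114 = 0.156775
  stratum Site II: (100/925)²·6.19²/4 = 0.111954
V_st = 0.268728
V_srs = s²/n = 28.85/118 = 0.244492
deff = V_st / V_srs = 0.268728/0.244492 = 1.0991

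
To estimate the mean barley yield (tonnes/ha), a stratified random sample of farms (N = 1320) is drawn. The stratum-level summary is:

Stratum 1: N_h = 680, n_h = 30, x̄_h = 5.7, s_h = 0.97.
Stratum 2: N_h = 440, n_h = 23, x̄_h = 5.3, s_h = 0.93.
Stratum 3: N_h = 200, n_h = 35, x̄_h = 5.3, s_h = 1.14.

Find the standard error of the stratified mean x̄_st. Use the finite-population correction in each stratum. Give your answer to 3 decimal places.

SE(x̄_st) ≈ 0.112

V̂(x̄_st) = Σ W_h² (1 − n_h/N_h) s_h²/n_h, with W_h = N_h/N and N = 1320:
  stratum 1: (680/1320)²·(1 − 30/680)·0.97²/30 = 0.00795603
  stratum 2: (440/1320)²·(1 − 23/440)·0.93²/23 = 0.00395985
  stratum 3: (200/1320)²·(1 − 35/200)·1.14²/35 = 0.000703247
V̂(x̄_st) = 0.0126191
SE(x̄_st) = √0.0126191 = 0.112335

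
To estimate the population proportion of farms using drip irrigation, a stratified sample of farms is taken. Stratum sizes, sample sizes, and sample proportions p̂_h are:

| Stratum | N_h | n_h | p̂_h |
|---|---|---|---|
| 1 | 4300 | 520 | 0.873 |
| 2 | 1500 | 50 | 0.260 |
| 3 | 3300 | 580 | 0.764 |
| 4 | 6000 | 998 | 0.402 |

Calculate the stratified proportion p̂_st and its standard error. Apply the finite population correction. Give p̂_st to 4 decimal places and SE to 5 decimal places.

p̂_st ≈ 0.6011, SE ≈ 0.00983

N = 15100; stratum weights W_h = N_h/N.
p̂_st = Σ W_h p̂_h = (4300·0.873 + 1500·0.260 + 3300·0.764 + 6000·0.402)/15100 = 0.60113
V̂(p̂_st) = Σ W_h² (1 − n_h/N_h) p̂_h(1−p̂_h)/(n_h−1):
  stratum 1: (4300/15100)²·(1 − 520/4300)·0.873·0.127/519 = 1.52285e-05
  stratum 2: (1500/15100)²·(1 − 50/1500)·0.260·0.740/49 = 3.74554e-05
  stratum 3: (3300/15100)²·(1 − 580/3300)·0.764·0.236/579 = 1.2259e-05
  stratum 4: (6000/15100)²·(1 − 998/6000)·0.402·0.598/997 = 3.17375e-05
V̂(p̂_st) = 9.66804e-05; SE = √V̂ = 0.00983262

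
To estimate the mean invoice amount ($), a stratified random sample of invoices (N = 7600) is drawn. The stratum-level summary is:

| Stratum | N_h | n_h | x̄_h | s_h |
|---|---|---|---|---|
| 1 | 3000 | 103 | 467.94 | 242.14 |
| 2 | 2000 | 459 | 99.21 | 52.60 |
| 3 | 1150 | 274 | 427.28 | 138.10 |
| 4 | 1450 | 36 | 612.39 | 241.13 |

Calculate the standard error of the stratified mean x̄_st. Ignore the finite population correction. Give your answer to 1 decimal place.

SE(x̄_st) ≈ 12.2

V̂(x̄_st) = Σ W_h² s_h²/n_h, with W_h = N_h/N and N = 7600:
  stratum 1: (3000/7600)²·242.14²/103 = 88.6975
  stratum 2: (2000/7600)²·52.60²/459 = 0.417438
  stratum 3: (1150/7600)²·138.10²/274 = 1.5937
  stratum 4: (1450/7600)²·241.13²/36 = 58.7907
V̂(x̄_st) = 149.499
SE(x̄_st) = √149.499 = 12.227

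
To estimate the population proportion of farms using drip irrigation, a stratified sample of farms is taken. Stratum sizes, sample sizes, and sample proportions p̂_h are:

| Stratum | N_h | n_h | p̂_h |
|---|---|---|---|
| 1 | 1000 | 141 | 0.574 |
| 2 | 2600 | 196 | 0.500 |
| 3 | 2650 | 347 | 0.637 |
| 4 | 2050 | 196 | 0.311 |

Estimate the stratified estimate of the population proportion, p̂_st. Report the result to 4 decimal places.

N = 8300; stratum weights W_h = N_h/N.
p̂_st = Σ W_h p̂_h = (1000·0.574 + 2600·0.500 + 2650·0.637 + 2050·0.311)/8300 = 0.50598

p̂_st ≈ 0.5060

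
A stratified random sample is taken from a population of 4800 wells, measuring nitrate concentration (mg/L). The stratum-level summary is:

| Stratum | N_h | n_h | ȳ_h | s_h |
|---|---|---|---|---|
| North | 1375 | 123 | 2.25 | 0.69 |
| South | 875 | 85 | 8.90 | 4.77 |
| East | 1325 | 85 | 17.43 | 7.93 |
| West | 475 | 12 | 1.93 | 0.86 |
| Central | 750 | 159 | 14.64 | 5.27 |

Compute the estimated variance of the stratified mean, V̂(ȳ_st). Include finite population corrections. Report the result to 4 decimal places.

V̂(ȳ_st) ≈ 0.0650

V̂(ȳ_st) = Σ W_h² (1 − n_h/N_h) s_h²/n_h, with W_h = N_h/N and N = 4800:
  stratum North: (1375/4800)²·(1 − 123/1375)·0.69²/123 = 0.000289213
  stratum South: (875/4800)²·(1 − 85/875)·4.77²/85 = 0.00803102
  stratum East: (1325/4800)²·(1 − 85/1325)·7.93²/85 = 0.0527573
  stratum West: (475/4800)²·(1 − 12/475)·0.86²/12 = 0.000588312
  stratum Central: (750/4800)²·(1 − 159/750)·5.27²/159 = 0.0033604
V̂(ȳ_st) = 0.0650262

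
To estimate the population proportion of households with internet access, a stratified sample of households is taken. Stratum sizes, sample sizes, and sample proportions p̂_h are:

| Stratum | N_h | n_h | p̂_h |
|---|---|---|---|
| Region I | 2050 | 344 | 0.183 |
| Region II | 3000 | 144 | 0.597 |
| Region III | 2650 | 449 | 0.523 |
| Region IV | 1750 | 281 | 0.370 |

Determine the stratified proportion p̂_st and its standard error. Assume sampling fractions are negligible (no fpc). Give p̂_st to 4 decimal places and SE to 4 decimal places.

N = 9450; stratum weights W_h = N_h/N.
p̂_st = Σ W_h p̂_h = (2050·0.183 + 3000·0.597 + 2650·0.523 + 1750·0.370)/9450 = 0.44440
V̂(p̂_st) = Σ W_h² p̂_h(1−p̂_h)/(n_h−1):
  stratum Region I: (2050/9450)²·0.183·0.817/343 = 2.05127e-05
  stratum Region II: (3000/9450)²·0.597·0.403/143 = 0.00016956
  stratum Region III: (2650/9450)²·0.523·0.477/448 = 4.37895e-05
  stratum Region IV: (1750/9450)²·0.370·0.630/280 = 2.85494e-05
V̂(p̂_st) = 0.000262411; SE = √V̂ = 0.0161991

p̂_st ≈ 0.4444, SE ≈ 0.0162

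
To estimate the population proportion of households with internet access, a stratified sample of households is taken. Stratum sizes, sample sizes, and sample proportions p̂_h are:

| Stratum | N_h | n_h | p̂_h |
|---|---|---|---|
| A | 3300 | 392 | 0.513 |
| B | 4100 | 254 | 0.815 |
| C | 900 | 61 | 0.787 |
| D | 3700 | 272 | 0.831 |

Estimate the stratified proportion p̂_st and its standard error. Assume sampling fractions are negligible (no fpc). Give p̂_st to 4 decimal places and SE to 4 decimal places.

N = 12000; stratum weights W_h = N_h/N.
p̂_st = Σ W_h p̂_h = (3300·0.513 + 4100·0.815 + 900·0.787 + 3700·0.831)/12000 = 0.73478
V̂(p̂_st) = Σ W_h² p̂_h(1−p̂_h)/(n_h−1):
  stratum A: (3300/12000)²·0.513·0.487/391 = 4.83209e-05
  stratum B: (4100/12000)²·0.815·0.185/253 = 6.95687e-05
  stratum C: (900/12000)²·0.787·0.213/60 = 1.57154e-05
  stratum D: (3700/12000)²·0.831·0.169/271 = 4.92674e-05
V̂(p̂_st) = 0.000182872; SE = √V̂ = 0.013523

p̂_st ≈ 0.7348, SE ≈ 0.0135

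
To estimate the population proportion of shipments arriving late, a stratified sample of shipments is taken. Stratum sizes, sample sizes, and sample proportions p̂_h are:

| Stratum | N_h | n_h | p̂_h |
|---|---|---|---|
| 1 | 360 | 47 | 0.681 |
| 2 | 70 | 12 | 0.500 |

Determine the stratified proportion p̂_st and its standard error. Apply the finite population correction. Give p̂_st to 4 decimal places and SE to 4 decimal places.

N = 430; stratum weights W_h = N_h/N.
p̂_st = Σ W_h p̂_h = (360·0.681 + 70·0.500)/430 = 0.65153
V̂(p̂_st) = Σ W_h² (1 − n_h/N_h) p̂_h(1−p̂_h)/(n_h−1):
  stratum 1: (360/430)²·(1 − 47/360)·0.681·0.319/46 = 0.00287799
  stratum 2: (70/430)²·(1 − 12/70)·0.500·0.500/11 = 0.000499041
V̂(p̂_st) = 0.00337704; SE = √V̂ = 0.0581123

p̂_st ≈ 0.6515, SE ≈ 0.0581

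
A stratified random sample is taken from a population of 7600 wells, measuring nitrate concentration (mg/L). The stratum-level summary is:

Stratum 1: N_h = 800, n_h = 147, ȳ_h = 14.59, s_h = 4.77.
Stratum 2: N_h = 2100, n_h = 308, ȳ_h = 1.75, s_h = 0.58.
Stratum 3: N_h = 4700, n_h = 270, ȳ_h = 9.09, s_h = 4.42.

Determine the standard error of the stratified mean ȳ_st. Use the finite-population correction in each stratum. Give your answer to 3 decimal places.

V̂(ȳ_st) = Σ W_h² (1 − n_h/N_h) s_h²/n_h, with W_h = N_h/N and N = 7600:
  stratum 1: (800/7600)²·(1 − 147/800)·4.77²/147 = 0.00139989
  stratum 2: (2100/7600)²·(1 − 308/2100)·0.58²/308 = 7.11599e-05
  stratum 3: (4700/7600)²·(1 − 270/4700)·4.42²/270 = 0.0260829
V̂(ȳ_st) = 0.0275539
SE(ȳ_st) = √0.0275539 = 0.165994

SE(ȳ_st) ≈ 0.166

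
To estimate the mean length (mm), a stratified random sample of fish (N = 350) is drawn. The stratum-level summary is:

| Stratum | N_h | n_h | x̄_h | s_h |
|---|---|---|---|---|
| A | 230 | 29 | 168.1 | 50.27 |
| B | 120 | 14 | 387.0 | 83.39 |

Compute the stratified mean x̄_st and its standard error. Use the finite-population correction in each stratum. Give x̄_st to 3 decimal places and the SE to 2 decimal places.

x̄_st ≈ 243.151, SE ≈ 9.19

x̄_st = Σ W_h x̄_h = (230·168.1 + 120·387.0)/350 = 243.15143
V̂(x̄_st) = Σ W_h² (1 − n_h/N_h) s_h²/n_h, with W_h = N_h/N and N = 350:
  stratum A: (230/350)²·(1 − 29/230)·50.27²/29 = 32.8857
  stratum B: (120/350)²·(1 − 14/120)·83.39²/14 = 51.5764
V̂(x̄_st) = 84.4621
SE(x̄_st) = √84.4621 = 9.19033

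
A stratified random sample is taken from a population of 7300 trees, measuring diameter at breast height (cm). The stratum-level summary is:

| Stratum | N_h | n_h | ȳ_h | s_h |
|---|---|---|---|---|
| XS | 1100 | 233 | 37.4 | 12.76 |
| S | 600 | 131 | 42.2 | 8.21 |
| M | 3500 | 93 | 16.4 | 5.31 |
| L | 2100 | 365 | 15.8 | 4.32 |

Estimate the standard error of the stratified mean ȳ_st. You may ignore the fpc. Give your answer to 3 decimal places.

V̂(ȳ_st) = Σ W_h² s_h²/n_h, with W_h = N_h/N and N = 7300:
  stratum XS: (1100/7300)²·12.76²/233 = 0.0158666
  stratum S: (600/7300)²·8.21²/131 = 0.00347594
  stratum M: (3500/7300)²·5.31²/93 = 0.0696942
  stratum L: (2100/7300)²·4.32²/365 = 0.00423124
V̂(ȳ_st) = 0.093268
SE(ȳ_st) = √0.093268 = 0.305398

SE(ȳ_st) ≈ 0.305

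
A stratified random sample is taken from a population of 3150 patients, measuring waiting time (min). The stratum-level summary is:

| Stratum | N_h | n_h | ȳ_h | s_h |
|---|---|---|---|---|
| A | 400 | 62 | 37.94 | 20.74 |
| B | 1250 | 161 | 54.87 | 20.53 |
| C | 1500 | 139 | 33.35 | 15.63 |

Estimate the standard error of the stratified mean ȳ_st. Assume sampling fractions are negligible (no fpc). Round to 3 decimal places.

SE(ȳ_st) ≈ 0.961

V̂(ȳ_st) = Σ W_h² s_h²/n_h, with W_h = N_h/N and N = 3150:
  stratum A: (400/3150)²·20.74²/62 = 0.111873
  stratum B: (1250/3150)²·20.53²/161 = 0.412241
  stratum C: (1500/3150)²·15.63²/139 = 0.398533
V̂(ȳ_st) = 0.922647
SE(ȳ_st) = √0.922647 = 0.960545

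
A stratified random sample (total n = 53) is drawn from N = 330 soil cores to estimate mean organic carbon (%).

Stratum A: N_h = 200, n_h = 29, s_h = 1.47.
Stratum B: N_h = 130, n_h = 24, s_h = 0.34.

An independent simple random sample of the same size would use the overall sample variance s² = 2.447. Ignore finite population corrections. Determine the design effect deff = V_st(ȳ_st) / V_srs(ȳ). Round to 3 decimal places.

V̂(ȳ_st) = Σ W_h² s_h²/n_h, with W_h = N_h/N and N = 330:
  stratum A: (200/330)²·1.47²/29 = 0.0273696
  stratum B: (130/330)²·0.34²/24 = 0.00074749
V_st = 0.0281171
V_srs = s²/n = 2.447/53 = 0.0461698
deff = V_st / V_srs = 0.0281171/0.0461698 = 0.6090

deff ≈ 0.609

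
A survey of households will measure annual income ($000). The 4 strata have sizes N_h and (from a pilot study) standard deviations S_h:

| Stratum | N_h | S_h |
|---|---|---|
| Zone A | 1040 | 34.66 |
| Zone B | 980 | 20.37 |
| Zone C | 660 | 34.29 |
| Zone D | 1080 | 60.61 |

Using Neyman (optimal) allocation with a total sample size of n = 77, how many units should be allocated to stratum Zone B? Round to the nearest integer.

Neyman allocation: n_h = n · N_h S_h / Σ N_i S_i, with n = 77.
  stratum Zone A: N_h·S_h = 1040·34.66 = 36046.40
  stratum Zone B: N_h·S_h = 980·20.37 = 19962.60
  stratum Zone C: N_h·S_h = 660·34.29 = 22631.40
  stratum Zone D: N_h·S_h = 1080·60.61 = 65458.80
Σ N_h S_h = 144099.20
n for stratum Zone B = 77·19962.60/144099.20 = 10.667 → 11

11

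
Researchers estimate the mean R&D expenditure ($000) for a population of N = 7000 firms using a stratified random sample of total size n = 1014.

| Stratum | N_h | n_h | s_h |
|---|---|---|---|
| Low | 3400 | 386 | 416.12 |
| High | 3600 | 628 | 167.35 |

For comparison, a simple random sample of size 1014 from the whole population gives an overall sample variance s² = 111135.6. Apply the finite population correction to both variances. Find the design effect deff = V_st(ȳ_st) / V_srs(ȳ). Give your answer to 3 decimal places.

V̂(ȳ_st) = Σ W_h² (1 − n_h/N_h) s_h²/n_h, with W_h = N_h/N and N = 7000:
  stratum Low: (3400/7000)²·(1 − 386/3400)·416.12²/386 = 93.8158
  stratum High: (3600/7000)²·(1 − 628/3600)·167.35²/628 = 9.73749
V_st = 103.553
V_srs = (1 − 1014/7000)·111135.6/1014 = 93.7247
deff = V_st / V_srs = 103.553/93.7247 = 1.1049

deff ≈ 1.105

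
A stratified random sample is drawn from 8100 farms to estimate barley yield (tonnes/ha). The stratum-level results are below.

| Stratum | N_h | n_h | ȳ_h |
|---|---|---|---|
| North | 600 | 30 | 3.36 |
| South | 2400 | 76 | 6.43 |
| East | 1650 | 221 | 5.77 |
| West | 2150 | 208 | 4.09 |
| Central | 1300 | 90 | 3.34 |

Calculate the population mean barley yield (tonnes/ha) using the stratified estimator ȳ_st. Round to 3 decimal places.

N = Σ N_h = 8100. Stratum weights W_h = N_h/N.
ȳ_st = (600·3.36 + 2400·6.43 + 1650·5.77 + 2150·4.09 + 1300·3.34) / 8100 = 4.95111

ȳ_st ≈ 4.951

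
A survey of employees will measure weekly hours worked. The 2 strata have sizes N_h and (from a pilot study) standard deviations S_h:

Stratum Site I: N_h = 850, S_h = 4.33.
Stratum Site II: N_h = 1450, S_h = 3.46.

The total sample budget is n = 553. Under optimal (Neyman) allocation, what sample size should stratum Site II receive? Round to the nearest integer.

Neyman allocation: n_h = n · N_h S_h / Σ N_i S_i, with n = 553.
  stratum Site I: N_h·S_h = 850·4.33 = 3680.50
  stratum Site II: N_h·S_h = 1450·3.46 = 5017.00
Σ N_h S_h = 8697.50
n for stratum Site II = 553·5017.00/8697.50 = 318.988 → 319

319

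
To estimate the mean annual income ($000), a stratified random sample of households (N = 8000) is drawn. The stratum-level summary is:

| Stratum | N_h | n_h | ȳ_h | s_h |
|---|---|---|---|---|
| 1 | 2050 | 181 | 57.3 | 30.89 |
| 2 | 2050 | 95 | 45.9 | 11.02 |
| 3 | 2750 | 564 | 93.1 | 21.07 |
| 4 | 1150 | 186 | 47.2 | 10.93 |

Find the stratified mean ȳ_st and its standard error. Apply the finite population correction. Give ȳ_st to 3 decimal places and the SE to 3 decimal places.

ȳ_st ≈ 65.233, SE ≈ 0.693

ȳ_st = Σ W_h ȳ_h = (2050·57.3 + 2050·45.9 + 2750·93.1 + 1150·47.2)/8000 = 65.23313
V̂(ȳ_st) = Σ W_h² (1 − n_h/N_h) s_h²/n_h, with W_h = N_h/N and N = 8000:
  stratum 1: (2050/8000)²·(1 − 181/2050)·30.89²/181 = 0.315602
  stratum 2: (2050/8000)²·(1 − 95/2050)·11.02²/95 = 0.0800498
  stratum 3: (2750/8000)²·(1 − 564/2750)·21.07²/564 = 0.0739355
  stratum 4: (1150/8000)²·(1 − 186/1150)·10.93²/186 = 0.0111256
V̂(ȳ_st) = 0.480713
SE(ȳ_st) = √0.480713 = 0.693335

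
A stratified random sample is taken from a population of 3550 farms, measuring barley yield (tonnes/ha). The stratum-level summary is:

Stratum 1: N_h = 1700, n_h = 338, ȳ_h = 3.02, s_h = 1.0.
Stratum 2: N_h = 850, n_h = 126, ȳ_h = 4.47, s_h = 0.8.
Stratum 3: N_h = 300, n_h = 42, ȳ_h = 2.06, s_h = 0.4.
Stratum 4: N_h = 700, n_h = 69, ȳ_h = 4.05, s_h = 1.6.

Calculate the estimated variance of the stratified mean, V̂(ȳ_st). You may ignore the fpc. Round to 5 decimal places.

V̂(ȳ_st) ≈ 0.00244

V̂(ȳ_st) = Σ W_h² s_h²/n_h, with W_h = N_h/N and N = 3550:
  stratum 1: (1700/3550)²·1.0²/338 = 0.00067846
  stratum 2: (850/3550)²·0.8²/126 = 0.000291199
  stratum 3: (300/3550)²·0.4²/42 = 2.72055e-05
  stratum 4: (700/3550)²·1.6²/69 = 0.00144255
V̂(ȳ_st) = 0.00243941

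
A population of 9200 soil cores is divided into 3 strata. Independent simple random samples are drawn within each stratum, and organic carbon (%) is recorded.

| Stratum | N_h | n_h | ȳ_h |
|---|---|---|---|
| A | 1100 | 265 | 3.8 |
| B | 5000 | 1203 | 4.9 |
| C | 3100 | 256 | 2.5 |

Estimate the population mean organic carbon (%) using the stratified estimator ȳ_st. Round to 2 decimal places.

N = Σ N_h = 9200. Stratum weights W_h = N_h/N.
ȳ_st = (1100·3.8 + 5000·4.9 + 3100·2.5) / 9200 = 3.9598

ȳ_st ≈ 3.96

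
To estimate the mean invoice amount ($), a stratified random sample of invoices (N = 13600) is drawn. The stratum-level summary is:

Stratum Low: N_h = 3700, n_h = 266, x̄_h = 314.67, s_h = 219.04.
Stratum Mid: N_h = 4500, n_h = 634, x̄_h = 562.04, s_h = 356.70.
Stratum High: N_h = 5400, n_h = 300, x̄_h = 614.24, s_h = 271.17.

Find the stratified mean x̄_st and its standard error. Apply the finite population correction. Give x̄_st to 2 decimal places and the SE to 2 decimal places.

x̄_st = Σ W_h x̄_h = (3700·314.67 + 4500·562.04 + 5400·614.24)/13600 = 515.46728
V̂(x̄_st) = Σ W_h² (1 − n_h/N_h) s_h²/n_h, with W_h = N_h/N and N = 13600:
  stratum Low: (3700/13600)²·(1 − 266/3700)·219.04²/266 = 12.3905
  stratum Mid: (4500/13600)²·(1 − 634/4500)·356.70²/634 = 18.8762
  stratum High: (5400/13600)²·(1 − 300/5400)·271.17²/300 = 36.4962
V̂(x̄_st) = 67.7629
SE(x̄_st) = √67.7629 = 8.23182

x̄_st ≈ 515.47, SE ≈ 8.23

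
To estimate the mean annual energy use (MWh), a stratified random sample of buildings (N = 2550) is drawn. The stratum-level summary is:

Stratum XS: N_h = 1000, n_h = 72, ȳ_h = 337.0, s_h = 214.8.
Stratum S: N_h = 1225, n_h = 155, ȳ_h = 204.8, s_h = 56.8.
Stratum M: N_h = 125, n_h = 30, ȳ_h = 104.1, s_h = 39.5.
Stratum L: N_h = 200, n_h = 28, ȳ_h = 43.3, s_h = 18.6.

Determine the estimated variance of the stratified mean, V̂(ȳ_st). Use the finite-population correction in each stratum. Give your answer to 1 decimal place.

V̂(ȳ_st) ≈ 95.8

V̂(ȳ_st) = Σ W_h² (1 − n_h/N_h) s_h²/n_h, with W_h = N_h/N and N = 2550:
  stratum XS: (1000/2550)²·(1 − 72/1000)·214.8²/72 = 91.4542
  stratum S: (1225/2550)²·(1 − 155/1225)·56.8²/155 = 4.1957
  stratum M: (125/2550)²·(1 − 30/125)·39.5²/30 = 0.0949787
  stratum L: (200/2550)²·(1 − 28/200)·18.6²/28 = 0.0653651
V̂(ȳ_st) = 95.8102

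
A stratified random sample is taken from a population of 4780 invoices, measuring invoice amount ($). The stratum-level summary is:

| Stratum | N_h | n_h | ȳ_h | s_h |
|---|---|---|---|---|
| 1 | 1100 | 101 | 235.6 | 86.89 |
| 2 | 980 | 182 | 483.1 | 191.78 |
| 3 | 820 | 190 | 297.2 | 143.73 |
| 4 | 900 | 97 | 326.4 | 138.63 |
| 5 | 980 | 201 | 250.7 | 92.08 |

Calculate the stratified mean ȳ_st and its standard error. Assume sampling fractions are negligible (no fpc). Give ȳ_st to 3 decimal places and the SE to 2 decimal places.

ȳ_st ≈ 317.102, SE ≈ 4.94

ȳ_st = Σ W_h ȳ_h = (1100·235.6 + 980·483.1 + 820·297.2 + 900·326.4 + 980·250.7)/4780 = 317.10209
V̂(ȳ_st) = Σ W_h² s_h²/n_h, with W_h = N_h/N and N = 4780:
  stratum 1: (1100/4780)²·86.89²/101 = 3.95866
  stratum 2: (980/4780)²·191.78²/182 = 8.49438
  stratum 3: (820/4780)²·143.73²/190 = 3.19973
  stratum 4: (900/4780)²·138.63²/97 = 7.0238
  stratum 5: (980/4780)²·92.08²/201 = 1.77309
V̂(ȳ_st) = 24.4497
SE(ȳ_st) = √24.4497 = 4.94466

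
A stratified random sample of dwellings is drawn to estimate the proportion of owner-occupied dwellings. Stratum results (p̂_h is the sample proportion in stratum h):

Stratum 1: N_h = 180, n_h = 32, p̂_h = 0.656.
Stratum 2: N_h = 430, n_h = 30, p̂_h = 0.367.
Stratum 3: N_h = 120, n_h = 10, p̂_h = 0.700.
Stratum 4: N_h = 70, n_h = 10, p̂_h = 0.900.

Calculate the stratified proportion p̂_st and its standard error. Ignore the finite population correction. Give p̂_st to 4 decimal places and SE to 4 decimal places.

N = 800; stratum weights W_h = N_h/N.
p̂_st = Σ W_h p̂_h = (180·0.656 + 430·0.367 + 120·0.700 + 70·0.900)/800 = 0.52861
V̂(p̂_st) = Σ W_h² p̂_h(1−p̂_h)/(n_h−1):
  stratum 1: (180/800)²·0.656·0.344/31 = 0.000368524
  stratum 2: (430/800)²·0.367·0.633/29 = 0.00231435
  stratum 3: (120/800)²·0.700·0.300/9 = 0.000525
  stratum 4: (70/800)²·0.900·0.100/9 = 7.65625e-05
V̂(p̂_st) = 0.00328443; SE = √V̂ = 0.05731

p̂_st ≈ 0.5286, SE ≈ 0.0573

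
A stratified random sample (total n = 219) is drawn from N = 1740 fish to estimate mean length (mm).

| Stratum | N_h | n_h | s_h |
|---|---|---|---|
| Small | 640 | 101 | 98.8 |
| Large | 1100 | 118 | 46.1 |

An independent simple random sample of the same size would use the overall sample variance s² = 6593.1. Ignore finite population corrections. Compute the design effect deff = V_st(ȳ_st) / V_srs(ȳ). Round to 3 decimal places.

V̂(ȳ_st) = Σ W_h² s_h²/n_h, with W_h = N_h/N and N = 1740:
  stratum Small: (640/1740)²·98.8²/101 = 13.0754
  stratum Large: (1100/1740)²·46.1²/118 = 7.19792
V_st = 20.2733
V_srs = s²/n = 6593.1/219 = 30.1055
deff = V_st / V_srs = 20.2733/30.1055 = 0.6734

deff ≈ 0.673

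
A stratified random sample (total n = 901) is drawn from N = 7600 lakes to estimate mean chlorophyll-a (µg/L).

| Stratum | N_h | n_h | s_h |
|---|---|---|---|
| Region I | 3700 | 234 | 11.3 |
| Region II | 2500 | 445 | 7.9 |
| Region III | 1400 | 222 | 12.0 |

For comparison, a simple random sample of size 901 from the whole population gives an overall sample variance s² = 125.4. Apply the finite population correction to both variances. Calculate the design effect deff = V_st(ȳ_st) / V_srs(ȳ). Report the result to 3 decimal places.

deff ≈ 1.240

V̂(ȳ_st) = Σ W_h² (1 − n_h/N_h) s_h²/n_h, with W_h = N_h/N and N = 7600:
  stratum Region I: (3700/7600)²·(1 − 234/3700)·11.3²/234 = 0.121156
  stratum Region II: (2500/7600)²·(1 − 445/2500)·7.9²/445 = 0.0124744
  stratum Region III: (1400/7600)²·(1 − 222/1400)·12.0²/222 = 0.0185206
V_st = 0.152151
V_srs = (1 − 901/7600)·125.4/901 = 0.122679
deff = V_st / V_srs = 0.152151/0.122679 = 1.2402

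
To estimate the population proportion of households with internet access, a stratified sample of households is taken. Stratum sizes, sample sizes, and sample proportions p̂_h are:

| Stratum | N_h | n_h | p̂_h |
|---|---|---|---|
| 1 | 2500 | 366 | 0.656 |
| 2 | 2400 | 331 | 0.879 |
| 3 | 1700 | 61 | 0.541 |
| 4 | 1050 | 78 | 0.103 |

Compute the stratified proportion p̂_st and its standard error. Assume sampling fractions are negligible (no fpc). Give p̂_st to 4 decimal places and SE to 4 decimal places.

N = 7650; stratum weights W_h = N_h/N.
p̂_st = Σ W_h p̂_h = (2500·0.656 + 2400·0.879 + 1700·0.541 + 1050·0.103)/7650 = 0.62450
V̂(p̂_st) = Σ W_h² p̂_h(1−p̂_h)/(n_h−1):
  stratum 1: (2500/7650)²·0.656·0.344/365 = 6.60278e-05
  stratum 2: (2400/7650)²·0.879·0.121/330 = 3.1722e-05
  stratum 3: (1700/7650)²·0.541·0.459/60 = 0.000204378
  stratum 4: (1050/7650)²·0.103·0.897/77 = 2.26045e-05
V̂(p̂_st) = 0.000324732; SE = √V̂ = 0.0180203

p̂_st ≈ 0.6245, SE ≈ 0.0180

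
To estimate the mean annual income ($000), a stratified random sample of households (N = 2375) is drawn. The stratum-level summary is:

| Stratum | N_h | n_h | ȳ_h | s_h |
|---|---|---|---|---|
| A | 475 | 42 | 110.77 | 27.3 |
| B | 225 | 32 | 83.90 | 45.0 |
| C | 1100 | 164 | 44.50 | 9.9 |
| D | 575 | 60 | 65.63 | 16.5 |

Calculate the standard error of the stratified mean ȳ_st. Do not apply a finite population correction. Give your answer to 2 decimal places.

V̂(ȳ_st) = Σ W_h² s_h²/n_h, with W_h = N_h/N and N = 2375:
  stratum A: (475/2375)²·27.3²/42 = 0.7098
  stratum B: (225/2375)²·45.0²/32 = 0.567954
  stratum C: (1100/2375)²·9.9²/164 = 0.128199
  stratum D: (575/2375)²·16.5²/60 = 0.265965
V̂(ȳ_st) = 1.67192
SE(ȳ_st) = √1.67192 = 1.29303

SE(ȳ_st) ≈ 1.29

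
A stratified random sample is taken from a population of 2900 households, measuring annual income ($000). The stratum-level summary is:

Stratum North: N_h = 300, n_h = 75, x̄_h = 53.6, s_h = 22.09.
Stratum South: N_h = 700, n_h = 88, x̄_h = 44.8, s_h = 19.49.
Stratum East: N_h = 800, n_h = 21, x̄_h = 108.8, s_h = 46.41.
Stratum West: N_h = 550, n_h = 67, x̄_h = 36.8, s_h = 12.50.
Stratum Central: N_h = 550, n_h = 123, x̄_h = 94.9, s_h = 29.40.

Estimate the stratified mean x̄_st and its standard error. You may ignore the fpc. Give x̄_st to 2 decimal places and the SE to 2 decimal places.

x̄_st = Σ W_h x̄_h = (300·53.6 + 700·44.8 + 800·108.8 + 550·36.8 + 550·94.9)/2900 = 71.35000
V̂(x̄_st) = Σ W_h² s_h²/n_h, with W_h = N_h/N and N = 2900:
  stratum North: (300/2900)²·22.09²/75 = 0.0696268
  stratum South: (700/2900)²·19.49²/88 = 0.251502
  stratum East: (800/2900)²·46.41²/21 = 7.80527
  stratum West: (550/2900)²·12.50²/67 = 0.0838831
  stratum Central: (550/2900)²·29.40²/123 = 0.252766
V̂(x̄_st) = 8.46305
SE(x̄_st) = √8.46305 = 2.90913

x̄_st ≈ 71.35, SE ≈ 2.91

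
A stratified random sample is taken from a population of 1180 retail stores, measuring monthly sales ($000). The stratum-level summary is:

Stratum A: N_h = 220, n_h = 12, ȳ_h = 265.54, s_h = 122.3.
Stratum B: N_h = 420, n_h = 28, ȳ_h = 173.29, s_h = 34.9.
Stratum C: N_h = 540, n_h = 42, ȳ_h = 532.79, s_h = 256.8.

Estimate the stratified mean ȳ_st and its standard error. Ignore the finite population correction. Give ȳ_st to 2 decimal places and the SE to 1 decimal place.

ȳ_st = Σ W_h ȳ_h = (220·265.54 + 420·173.29 + 540·532.79)/1180 = 355.00610
V̂(ȳ_st) = Σ W_h² s_h²/n_h, with W_h = N_h/N and N = 1180:
  stratum A: (220/1180)²·122.3²/12 = 43.3264
  stratum B: (420/1180)²·34.9²/28 = 5.51096
  stratum C: (540/1180)²·256.8²/42 = 328.825
V̂(ȳ_st) = 377.662
SE(ȳ_st) = √377.662 = 19.4335

ȳ_st ≈ 355.01, SE ≈ 19.4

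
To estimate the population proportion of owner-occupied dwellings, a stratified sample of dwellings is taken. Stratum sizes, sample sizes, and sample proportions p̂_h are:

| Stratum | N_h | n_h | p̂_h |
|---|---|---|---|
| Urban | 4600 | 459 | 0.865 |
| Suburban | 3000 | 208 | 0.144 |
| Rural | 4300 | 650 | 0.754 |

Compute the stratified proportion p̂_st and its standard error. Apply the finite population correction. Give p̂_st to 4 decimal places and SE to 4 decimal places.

p̂_st ≈ 0.6431, SE ≈ 0.0101

N = 11900; stratum weights W_h = N_h/N.
p̂_st = Σ W_h p̂_h = (4600·0.865 + 3000·0.144 + 4300·0.754)/11900 = 0.64313
V̂(p̂_st) = Σ W_h² (1 − n_h/N_h) p̂_h(1−p̂_h)/(n_h−1):
  stratum Urban: (4600/11900)²·(1 − 459/4600)·0.865·0.135/458 = 3.42968e-05
  stratum Suburban: (3000/11900)²·(1 − 208/3000)·0.144·0.856/207 = 3.52216e-05
  stratum Rural: (4300/11900)²·(1 − 650/4300)·0.754·0.246/649 = 3.16759e-05
V̂(p̂_st) = 0.000101194; SE = √V̂ = 0.0100595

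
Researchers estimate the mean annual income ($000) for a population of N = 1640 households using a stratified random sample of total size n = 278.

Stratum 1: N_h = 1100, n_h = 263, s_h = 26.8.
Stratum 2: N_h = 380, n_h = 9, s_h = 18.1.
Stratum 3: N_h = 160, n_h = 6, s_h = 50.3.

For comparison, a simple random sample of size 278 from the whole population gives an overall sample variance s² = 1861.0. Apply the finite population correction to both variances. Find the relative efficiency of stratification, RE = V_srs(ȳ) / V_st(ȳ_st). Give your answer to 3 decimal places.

RE ≈ 0.829

V̂(ȳ_st) = Σ W_h² (1 − n_h/N_h) s_h²/n_h, with W_h = N_h/N and N = 1640:
  stratum 1: (1100/1640)²·(1 − 263/1100)·26.8²/263 = 0.934855
  stratum 2: (380/1640)²·(1 − 9/380)·18.1²/9 = 1.90803
  stratum 3: (160/1640)²·(1 − 6/160)·50.3²/6 = 3.86312
V_st = 6.706
V_srs = (1 − 278/1640)·1861.0/278 = 5.55949
Relative efficiency = V_srs / V_st = 5.55949/6.706 = 0.8290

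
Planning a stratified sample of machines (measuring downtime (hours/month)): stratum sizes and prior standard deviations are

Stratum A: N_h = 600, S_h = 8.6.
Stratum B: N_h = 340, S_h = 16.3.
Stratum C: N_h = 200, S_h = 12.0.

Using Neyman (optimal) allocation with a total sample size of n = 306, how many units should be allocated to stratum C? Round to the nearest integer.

Neyman allocation: n_h = n · N_h S_h / Σ N_i S_i, with n = 306.
  stratum A: N_h·S_h = 600·8.6 = 5160.00
  stratum B: N_h·S_h = 340·16.3 = 5542.00
  stratum C: N_h·S_h = 200·12.0 = 2400.00
Σ N_h S_h = 13102.00
n for stratum C = 306·2400.00/13102.00 = 56.053 → 56

56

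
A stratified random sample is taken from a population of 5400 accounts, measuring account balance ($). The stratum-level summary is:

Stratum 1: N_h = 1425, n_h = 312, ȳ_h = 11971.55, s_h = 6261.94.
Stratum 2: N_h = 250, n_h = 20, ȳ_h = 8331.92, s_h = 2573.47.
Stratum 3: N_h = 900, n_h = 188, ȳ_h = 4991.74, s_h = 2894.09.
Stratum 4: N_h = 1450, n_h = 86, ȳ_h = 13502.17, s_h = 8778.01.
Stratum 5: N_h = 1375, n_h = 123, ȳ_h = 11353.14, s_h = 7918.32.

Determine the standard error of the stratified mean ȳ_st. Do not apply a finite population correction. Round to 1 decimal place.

SE(ȳ_st) ≈ 329.2

V̂(ȳ_st) = Σ W_h² s_h²/n_h, with W_h = N_h/N and N = 5400:
  stratum 1: (1425/5400)²·6261.94²/312 = 8751.96
  stratum 2: (250/5400)²·2573.47²/20 = 709.742
  stratum 3: (900/5400)²·2894.09²/188 = 1237.55
  stratum 4: (1450/5400)²·8778.01²/86 = 64601.4
  stratum 5: (1375/5400)²·7918.32²/123 = 33050.6
V̂(ȳ_st) = 108351
SE(ȳ_st) = √108351 = 329.168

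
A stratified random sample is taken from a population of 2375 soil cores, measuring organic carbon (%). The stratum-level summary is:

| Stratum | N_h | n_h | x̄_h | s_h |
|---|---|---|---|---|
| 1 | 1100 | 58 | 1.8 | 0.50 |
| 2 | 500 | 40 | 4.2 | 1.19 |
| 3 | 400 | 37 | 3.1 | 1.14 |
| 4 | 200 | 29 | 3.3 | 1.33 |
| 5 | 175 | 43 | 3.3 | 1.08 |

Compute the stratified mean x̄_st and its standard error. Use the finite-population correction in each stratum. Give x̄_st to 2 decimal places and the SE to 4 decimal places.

x̄_st ≈ 2.76, SE ≈ 0.0609

x̄_st = Σ W_h x̄_h = (1100·1.8 + 500·4.2 + 400·3.1 + 200·3.3 + 175·3.3)/2375 = 2.76105
V̂(x̄_st) = Σ W_h² (1 − n_h/N_h) s_h²/n_h, with W_h = N_h/N and N = 2375:
  stratum 1: (1100/2375)²·(1 − 58/1100)·0.50²/58 = 0.000875881
  stratum 2: (500/2375)²·(1 − 40/500)·1.19²/40 = 0.00144356
  stratum 3: (400/2375)²·(1 − 37/400)·1.14²/37 = 0.000904164
  stratum 4: (200/2375)²·(1 − 29/200)·1.33²/29 = 0.000369832
  stratum 5: (175/2375)²·(1 − 43/175)·1.08²/43 = 0.000111087
V̂(x̄_st) = 0.00370452
SE(x̄_st) = √0.00370452 = 0.0608648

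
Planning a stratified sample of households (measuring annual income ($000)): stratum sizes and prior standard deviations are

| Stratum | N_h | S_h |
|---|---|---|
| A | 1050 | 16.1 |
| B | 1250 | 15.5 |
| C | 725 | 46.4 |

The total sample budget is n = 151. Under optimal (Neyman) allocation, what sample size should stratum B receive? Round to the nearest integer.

42

Neyman allocation: n_h = n · N_h S_h / Σ N_i S_i, with n = 151.
  stratum A: N_h·S_h = 1050·16.1 = 16905.00
  stratum B: N_h·S_h = 1250·15.5 = 19375.00
  stratum C: N_h·S_h = 725·46.4 = 33640.00
Σ N_h S_h = 69920.00
n for stratum B = 151·19375.00/69920.00 = 41.842 → 42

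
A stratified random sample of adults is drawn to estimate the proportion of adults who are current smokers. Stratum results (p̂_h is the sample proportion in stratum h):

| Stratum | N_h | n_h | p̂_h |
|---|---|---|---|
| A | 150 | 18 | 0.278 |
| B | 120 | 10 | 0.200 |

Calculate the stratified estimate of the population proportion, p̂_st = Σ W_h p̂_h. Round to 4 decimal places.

N = 270; stratum weights W_h = N_h/N.
p̂_st = Σ W_h p̂_h = (150·0.278 + 120·0.200)/270 = 0.24333

p̂_st ≈ 0.2433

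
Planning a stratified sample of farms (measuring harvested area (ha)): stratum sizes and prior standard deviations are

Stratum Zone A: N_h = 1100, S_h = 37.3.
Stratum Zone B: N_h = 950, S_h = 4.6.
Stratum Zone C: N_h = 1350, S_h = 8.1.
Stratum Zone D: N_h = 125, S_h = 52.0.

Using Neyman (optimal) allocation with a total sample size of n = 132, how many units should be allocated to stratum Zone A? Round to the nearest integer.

86

Neyman allocation: n_h = n · N_h S_h / Σ N_i S_i, with n = 132.
  stratum Zone A: N_h·S_h = 1100·37.3 = 41030.00
  stratum Zone B: N_h·S_h = 950·4.6 = 4370.00
  stratum Zone C: N_h·S_h = 1350·8.1 = 10935.00
  stratum Zone D: N_h·S_h = 125·52.0 = 6500.00
Σ N_h S_h = 62835.00
n for stratum Zone A = 132·41030.00/62835.00 = 86.193 → 86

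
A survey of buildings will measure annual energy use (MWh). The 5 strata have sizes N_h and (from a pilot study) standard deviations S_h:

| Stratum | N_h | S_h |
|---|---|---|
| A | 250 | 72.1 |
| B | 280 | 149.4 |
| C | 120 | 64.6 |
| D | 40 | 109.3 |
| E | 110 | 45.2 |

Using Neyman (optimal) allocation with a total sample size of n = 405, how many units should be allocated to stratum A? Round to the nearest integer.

95

Neyman allocation: n_h = n · N_h S_h / Σ N_i S_i, with n = 405.
  stratum A: N_h·S_h = 250·72.1 = 18025.00
  stratum B: N_h·S_h = 280·149.4 = 41832.00
  stratum C: N_h·S_h = 120·64.6 = 7752.00
  stratum D: N_h·S_h = 40·109.3 = 4372.00
  stratum E: N_h·S_h = 110·45.2 = 4972.00
Σ N_h S_h = 76953.00
n for stratum A = 405·18025.00/76953.00 = 94.865 → 95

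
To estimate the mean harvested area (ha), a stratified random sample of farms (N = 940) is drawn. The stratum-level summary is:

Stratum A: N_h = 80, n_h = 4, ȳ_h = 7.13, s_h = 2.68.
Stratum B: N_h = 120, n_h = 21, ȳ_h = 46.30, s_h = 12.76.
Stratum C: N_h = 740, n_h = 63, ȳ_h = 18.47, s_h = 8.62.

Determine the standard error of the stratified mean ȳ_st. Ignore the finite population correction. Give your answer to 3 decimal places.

SE(ȳ_st) ≈ 0.933

V̂(ȳ_st) = Σ W_h² s_h²/n_h, with W_h = N_h/N and N = 940:
  stratum A: (80/940)²·2.68²/4 = 0.0130057
  stratum B: (120/940)²·12.76²/21 = 0.126354
  stratum C: (740/940)²·8.62²/63 = 0.73094
V̂(ȳ_st) = 0.8703
SE(ȳ_st) = √0.8703 = 0.932899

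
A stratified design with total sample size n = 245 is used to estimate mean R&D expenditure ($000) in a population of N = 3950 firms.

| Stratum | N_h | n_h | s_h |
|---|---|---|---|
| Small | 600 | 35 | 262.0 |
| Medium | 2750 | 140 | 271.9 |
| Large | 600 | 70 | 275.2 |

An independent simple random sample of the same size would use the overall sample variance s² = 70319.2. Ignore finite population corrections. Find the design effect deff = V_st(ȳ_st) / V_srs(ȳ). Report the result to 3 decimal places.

V̂(ȳ_st) = Σ W_h² s_h²/n_h, with W_h = N_h/N and N = 3950:
  stratum Small: (600/3950)²·262.0²/35 = 45.2525
  stratum Medium: (2750/3950)²·271.9²/140 = 255.954
  stratum Large: (600/3950)²·275.2²/70 = 24.9636
V_st = 326.17
V_srs = s²/n = 70319.2/245 = 287.017
deff = V_st / V_srs = 326.17/287.017 = 1.1364

deff ≈ 1.136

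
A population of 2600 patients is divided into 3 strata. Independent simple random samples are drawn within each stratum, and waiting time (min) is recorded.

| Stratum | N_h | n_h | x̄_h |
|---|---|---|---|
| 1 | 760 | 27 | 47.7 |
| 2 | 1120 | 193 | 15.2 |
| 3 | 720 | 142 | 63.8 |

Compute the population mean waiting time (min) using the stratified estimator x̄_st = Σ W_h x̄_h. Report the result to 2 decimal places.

N = Σ N_h = 2600. Stratum weights W_h = N_h/N.
x̄_st = (760·47.7 + 1120·15.2 + 720·63.8) / 2600 = 38.1585

x̄_st ≈ 38.16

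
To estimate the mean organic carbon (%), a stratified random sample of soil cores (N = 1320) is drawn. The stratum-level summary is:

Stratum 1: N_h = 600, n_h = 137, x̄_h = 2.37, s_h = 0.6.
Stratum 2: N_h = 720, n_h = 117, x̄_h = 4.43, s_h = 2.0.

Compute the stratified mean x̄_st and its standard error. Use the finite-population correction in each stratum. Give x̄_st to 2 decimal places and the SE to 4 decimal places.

x̄_st ≈ 3.49, SE ≈ 0.0945

x̄_st = Σ W_h x̄_h = (600·2.37 + 720·4.43)/1320 = 3.49364
V̂(x̄_st) = Σ W_h² (1 − n_h/N_h) s_h²/n_h, with W_h = N_h/N and N = 1320:
  stratum 1: (600/1320)²·(1 − 137/600)·0.6²/137 = 0.000418954
  stratum 2: (720/1320)²·(1 − 117/720)·2.0²/117 = 0.00851875
V̂(x̄_st) = 0.00893771
SE(x̄_st) = √0.00893771 = 0.0945395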